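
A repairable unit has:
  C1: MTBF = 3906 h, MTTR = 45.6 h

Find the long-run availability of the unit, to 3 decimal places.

0.988

A(C1) = MTBF/(MTBF+MTTR) = 3906/(3906+45.6) = 0.988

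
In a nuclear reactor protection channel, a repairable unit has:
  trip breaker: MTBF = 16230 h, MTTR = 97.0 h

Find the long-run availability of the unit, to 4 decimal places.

A(trip breaker) = MTBF/(MTBF+MTTR) = 16230/(16230+97.0) = 0.9941

0.9941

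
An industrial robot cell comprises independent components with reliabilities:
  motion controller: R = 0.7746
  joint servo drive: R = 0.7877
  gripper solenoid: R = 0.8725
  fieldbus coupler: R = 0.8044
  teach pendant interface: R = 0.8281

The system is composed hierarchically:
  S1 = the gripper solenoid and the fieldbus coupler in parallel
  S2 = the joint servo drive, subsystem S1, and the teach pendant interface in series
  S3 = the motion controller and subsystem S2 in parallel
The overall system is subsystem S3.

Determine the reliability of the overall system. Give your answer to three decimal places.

Parallel (gripper solenoid and fieldbus coupler): 1 − (1 − 0.87250)(1 − 0.80440) = 0.97506
Series (joint servo drive, [0.97506], and teach pendant interface): 0.78770 × 0.97506 × 0.82810 = 0.63603
Parallel (motion controller and [0.63603]): 1 − (1 − 0.77460)(1 − 0.63603) = 0.918

0.918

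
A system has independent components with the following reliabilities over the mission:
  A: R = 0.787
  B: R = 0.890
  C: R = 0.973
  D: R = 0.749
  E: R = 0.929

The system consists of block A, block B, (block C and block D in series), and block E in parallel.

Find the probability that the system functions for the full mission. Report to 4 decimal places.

0.9995

Series (C and D): 0.973000 × 0.749000 = 0.728777
Parallel (A, B, [0.728777], and E): 1 − (1 − 0.787000)(1 − 0.890000)(1 − 0.728777)(1 − 0.929000) = 0.9995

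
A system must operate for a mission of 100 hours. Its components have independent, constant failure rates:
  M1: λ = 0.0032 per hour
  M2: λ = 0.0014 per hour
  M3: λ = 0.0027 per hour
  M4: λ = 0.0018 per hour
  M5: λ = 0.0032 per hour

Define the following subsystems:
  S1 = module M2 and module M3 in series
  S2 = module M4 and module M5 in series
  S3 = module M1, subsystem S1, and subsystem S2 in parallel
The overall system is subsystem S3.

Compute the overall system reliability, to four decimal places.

0.9638

R(M1) = exp(−0.0032 × 100) = 0.726149
R(M2) = exp(−0.0014 × 100) = 0.869358
R(M3) = exp(−0.0027 × 100) = 0.763379
R(M4) = exp(−0.0018 × 100) = 0.835270
R(M5) = exp(−0.0032 × 100) = 0.726149
Series (M2 and M3): 0.869358 × 0.763379 = 0.663650
Series (M4 and M5): 0.835270 × 0.726149 = 0.606530
Parallel (M1, [0.663650], and [0.606530]): 1 − (1 − 0.726149)(1 − 0.663650)(1 − 0.606530) = 0.9638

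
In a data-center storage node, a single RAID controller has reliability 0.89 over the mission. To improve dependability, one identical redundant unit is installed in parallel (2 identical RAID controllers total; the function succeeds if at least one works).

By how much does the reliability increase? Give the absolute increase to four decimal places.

R_before = 0.89
R_after = 1 − (1 − 0.89)^2 = 0.9879
ΔR = 0.9879 − 0.89 = 0.0979

0.0979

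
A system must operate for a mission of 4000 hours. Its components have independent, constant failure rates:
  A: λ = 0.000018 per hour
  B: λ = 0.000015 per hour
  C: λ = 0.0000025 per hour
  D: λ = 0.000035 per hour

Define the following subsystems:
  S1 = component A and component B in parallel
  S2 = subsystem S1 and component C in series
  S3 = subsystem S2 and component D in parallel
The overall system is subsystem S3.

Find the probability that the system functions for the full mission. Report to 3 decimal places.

0.998

R(A) = exp(−0.000018 × 4000) = 0.93053
R(B) = exp(−0.000015 × 4000) = 0.94176
R(C) = exp(−0.0000025 × 4000) = 0.99005
R(D) = exp(−0.000035 × 4000) = 0.86936
Parallel (A and B): 1 − (1 − 0.93053)(1 − 0.94176) = 0.99595
Series ([0.99595] and C): 0.99595 × 0.99005 = 0.98604
Parallel ([0.98604] and D): 1 − (1 − 0.98604)(1 − 0.86936) = 0.998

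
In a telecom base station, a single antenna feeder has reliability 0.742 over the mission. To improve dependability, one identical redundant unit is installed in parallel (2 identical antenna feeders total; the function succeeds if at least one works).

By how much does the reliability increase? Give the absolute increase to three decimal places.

0.191

R_before = 0.742
R_after = 1 − (1 − 0.742)^2 = 0.933
ΔR = 0.933 − 0.742 = 0.191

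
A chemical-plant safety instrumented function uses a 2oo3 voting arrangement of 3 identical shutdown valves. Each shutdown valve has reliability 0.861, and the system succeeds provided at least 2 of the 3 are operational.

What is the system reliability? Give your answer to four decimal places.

0.9474

R = Σ_{i=2}^{3} C(3,i) p^i (1−p)^{3−i} with p = 0.861
C(3,2)·0.861^2·0.139^1 = 0.309131
C(3,3)·0.861^3·0.139^0 = 0.638277
Sum = 0.9474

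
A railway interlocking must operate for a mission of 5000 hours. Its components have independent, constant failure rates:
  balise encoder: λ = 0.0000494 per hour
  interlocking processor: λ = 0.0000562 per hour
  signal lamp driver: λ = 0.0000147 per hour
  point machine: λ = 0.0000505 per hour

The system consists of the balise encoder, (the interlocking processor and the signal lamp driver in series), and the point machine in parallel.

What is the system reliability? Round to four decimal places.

0.9854

R(balise encoder) = exp(−0.0000494 × 5000) = 0.781141
R(interlocking processor) = exp(−0.0000562 × 5000) = 0.755028
R(signal lamp driver) = exp(−0.0000147 × 5000) = 0.929136
R(point machine) = exp(−0.0000505 × 5000) = 0.776856
Series (interlocking processor and signal lamp driver): 0.755028 × 0.929136 = 0.701524
Parallel (balise encoder, [0.701524], and point machine): 1 − (1 − 0.781141)(1 − 0.701524)(1 − 0.776856) = 0.9854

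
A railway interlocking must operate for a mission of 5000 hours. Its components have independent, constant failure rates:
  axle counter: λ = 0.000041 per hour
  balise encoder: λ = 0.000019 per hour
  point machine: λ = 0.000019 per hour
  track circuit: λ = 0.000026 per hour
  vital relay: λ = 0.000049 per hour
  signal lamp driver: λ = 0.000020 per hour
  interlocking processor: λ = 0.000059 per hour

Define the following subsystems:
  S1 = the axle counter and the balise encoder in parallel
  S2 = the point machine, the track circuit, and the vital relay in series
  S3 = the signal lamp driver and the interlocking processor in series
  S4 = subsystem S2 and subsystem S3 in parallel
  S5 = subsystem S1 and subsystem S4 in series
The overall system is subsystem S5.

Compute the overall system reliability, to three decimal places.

0.863

R(axle counter) = exp(−0.000041 × 5000) = 0.81465
R(balise encoder) = exp(−0.000019 × 5000) = 0.90937
R(point machine) = exp(−0.000019 × 5000) = 0.90937
R(track circuit) = exp(−0.000026 × 5000) = 0.87810
R(vital relay) = exp(−0.000049 × 5000) = 0.78270
R(signal lamp driver) = exp(−0.000020 × 5000) = 0.90484
R(interlocking processor) = exp(−0.000059 × 5000) = 0.74453
Parallel (axle counter and balise encoder): 1 − (1 − 0.81465)(1 − 0.90937) = 0.98320
Series (point machine, track circuit, and vital relay): 0.90937 × 0.87810 × 0.78270 = 0.62500
Series (signal lamp driver and interlocking processor): 0.90484 × 0.74453 = 0.67368
Parallel ([0.62500] and [0.67368]): 1 − (1 − 0.62500)(1 − 0.67368) = 0.87763
Series ([0.98320] and [0.87763]): 0.98320 × 0.87763 = 0.863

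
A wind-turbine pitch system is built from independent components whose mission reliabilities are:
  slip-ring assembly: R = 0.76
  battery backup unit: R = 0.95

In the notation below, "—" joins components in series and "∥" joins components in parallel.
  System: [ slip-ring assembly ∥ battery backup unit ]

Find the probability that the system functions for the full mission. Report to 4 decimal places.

0.9880

Parallel (slip-ring assembly and battery backup unit): 1 − (1 − 0.760000)(1 − 0.950000) = 0.9880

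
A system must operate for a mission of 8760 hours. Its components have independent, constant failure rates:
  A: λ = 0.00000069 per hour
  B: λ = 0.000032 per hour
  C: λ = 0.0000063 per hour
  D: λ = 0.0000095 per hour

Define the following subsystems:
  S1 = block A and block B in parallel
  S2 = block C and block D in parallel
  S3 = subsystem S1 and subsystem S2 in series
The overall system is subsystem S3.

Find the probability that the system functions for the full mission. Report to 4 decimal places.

0.9942

R(A) = exp(−0.00000069 × 8760) = 0.993974
R(B) = exp(−0.000032 × 8760) = 0.755542
R(C) = exp(−0.0000063 × 8760) = 0.946307
R(D) = exp(−0.0000095 × 8760) = 0.920149
Parallel (A and B): 1 − (1 − 0.993974)(1 − 0.755542) = 0.998527
Parallel (C and D): 1 − (1 − 0.946307)(1 − 0.920149) = 0.995713
Series ([0.998527] and [0.995713]): 0.998527 × 0.995713 = 0.9942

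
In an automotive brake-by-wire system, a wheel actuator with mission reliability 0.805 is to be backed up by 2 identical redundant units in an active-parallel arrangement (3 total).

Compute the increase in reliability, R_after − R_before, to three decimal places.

R_before = 0.805
R_after = 1 − (1 − 0.805)^3 = 0.993
ΔR = 0.993 − 0.805 = 0.188

0.188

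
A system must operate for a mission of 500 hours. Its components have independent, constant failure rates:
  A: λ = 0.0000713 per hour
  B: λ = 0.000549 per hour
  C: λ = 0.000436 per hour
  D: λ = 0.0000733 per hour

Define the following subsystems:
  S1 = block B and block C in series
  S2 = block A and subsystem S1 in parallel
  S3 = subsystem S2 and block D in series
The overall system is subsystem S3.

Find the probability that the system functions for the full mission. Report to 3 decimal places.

R(A) = exp(−0.0000713 × 500) = 0.96498
R(B) = exp(−0.000549 × 500) = 0.75995
R(C) = exp(−0.000436 × 500) = 0.80413
R(D) = exp(−0.0000733 × 500) = 0.96401
Series (B and C): 0.75995 × 0.80413 = 0.61110
Parallel (A and [0.61110]): 1 − (1 − 0.96498)(1 − 0.61110) = 0.98638
Series ([0.98638] and D): 0.98638 × 0.96401 = 0.951

0.951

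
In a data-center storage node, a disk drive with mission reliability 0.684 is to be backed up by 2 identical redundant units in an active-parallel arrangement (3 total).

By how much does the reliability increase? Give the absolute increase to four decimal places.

R_before = 0.684
R_after = 1 − (1 − 0.684)^3 = 0.9684
ΔR = 0.9684 − 0.684 = 0.2844

0.2844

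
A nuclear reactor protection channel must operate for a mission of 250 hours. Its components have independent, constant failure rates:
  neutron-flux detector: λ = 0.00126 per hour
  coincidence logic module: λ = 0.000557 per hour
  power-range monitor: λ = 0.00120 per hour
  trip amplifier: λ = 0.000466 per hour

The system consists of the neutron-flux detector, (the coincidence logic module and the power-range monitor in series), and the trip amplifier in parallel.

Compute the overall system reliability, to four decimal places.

0.9894

R(neutron-flux detector) = exp(−0.00126 × 250) = 0.729789
R(coincidence logic module) = exp(−0.000557 × 250) = 0.870010
R(power-range monitor) = exp(−0.00120 × 250) = 0.740818
R(trip amplifier) = exp(−0.000466 × 250) = 0.890030
Series (coincidence logic module and power-range monitor): 0.870010 × 0.740818 = 0.644519
Parallel (neutron-flux detector, [0.644519], and trip amplifier): 1 − (1 − 0.729789)(1 − 0.644519)(1 − 0.890030) = 0.9894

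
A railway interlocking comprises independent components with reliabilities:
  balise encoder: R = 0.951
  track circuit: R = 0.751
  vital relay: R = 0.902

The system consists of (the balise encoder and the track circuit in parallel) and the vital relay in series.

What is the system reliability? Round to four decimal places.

0.8910

Parallel (balise encoder and track circuit): 1 − (1 − 0.951000)(1 − 0.751000) = 0.987799
Series ([0.987799] and vital relay): 0.987799 × 0.902000 = 0.8910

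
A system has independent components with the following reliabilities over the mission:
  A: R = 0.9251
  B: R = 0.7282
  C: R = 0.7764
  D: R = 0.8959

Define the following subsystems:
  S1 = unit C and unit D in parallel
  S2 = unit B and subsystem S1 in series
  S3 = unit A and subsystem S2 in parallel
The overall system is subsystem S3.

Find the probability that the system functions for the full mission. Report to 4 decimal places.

Parallel (C and D): 1 − (1 − 0.776400)(1 − 0.895900) = 0.976723
Series (B and [0.976723]): 0.728200 × 0.976723 = 0.711250
Parallel (A and [0.711250]): 1 − (1 − 0.925100)(1 − 0.711250) = 0.9784

0.9784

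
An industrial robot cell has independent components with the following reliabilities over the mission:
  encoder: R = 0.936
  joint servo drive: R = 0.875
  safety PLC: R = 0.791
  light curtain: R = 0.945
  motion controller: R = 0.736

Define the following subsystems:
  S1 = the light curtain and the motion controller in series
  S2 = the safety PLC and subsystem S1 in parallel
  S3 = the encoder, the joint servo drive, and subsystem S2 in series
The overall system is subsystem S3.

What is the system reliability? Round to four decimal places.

0.7669

Series (light curtain and motion controller): 0.945000 × 0.736000 = 0.695520
Parallel (safety PLC and [0.695520]): 1 − (1 − 0.791000)(1 − 0.695520) = 0.936364
Series (encoder, joint servo drive, and [0.936364]): 0.936000 × 0.875000 × 0.936364 = 0.7669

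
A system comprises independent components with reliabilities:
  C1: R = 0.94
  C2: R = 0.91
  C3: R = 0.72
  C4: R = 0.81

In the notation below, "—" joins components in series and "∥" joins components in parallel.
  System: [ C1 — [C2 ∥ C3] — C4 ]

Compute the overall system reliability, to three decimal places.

0.742

Parallel (C2 and C3): 1 − (1 − 0.91000)(1 − 0.72000) = 0.97480
Series (C1, [0.97480], and C4): 0.94000 × 0.97480 × 0.81000 = 0.742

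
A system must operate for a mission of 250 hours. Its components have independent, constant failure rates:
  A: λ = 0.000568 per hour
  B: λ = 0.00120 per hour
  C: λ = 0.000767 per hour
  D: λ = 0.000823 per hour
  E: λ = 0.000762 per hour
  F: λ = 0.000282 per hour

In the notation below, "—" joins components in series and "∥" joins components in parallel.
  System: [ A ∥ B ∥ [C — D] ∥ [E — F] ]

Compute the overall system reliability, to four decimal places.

R(A) = exp(−0.000568 × 250) = 0.867621
R(B) = exp(−0.00120 × 250) = 0.740818
R(C) = exp(−0.000767 × 250) = 0.825513
R(D) = exp(−0.000823 × 250) = 0.814037
R(E) = exp(−0.000762 × 250) = 0.826546
R(F) = exp(−0.000282 × 250) = 0.931928
Series (C and D): 0.825513 × 0.814037 = 0.671998
Series (E and F): 0.826546 × 0.931928 = 0.770281
Parallel (A, B, [0.671998], and [0.770281]): 1 − (1 − 0.867621)(1 − 0.740818)(1 − 0.671998)(1 − 0.770281) = 0.9974

0.9974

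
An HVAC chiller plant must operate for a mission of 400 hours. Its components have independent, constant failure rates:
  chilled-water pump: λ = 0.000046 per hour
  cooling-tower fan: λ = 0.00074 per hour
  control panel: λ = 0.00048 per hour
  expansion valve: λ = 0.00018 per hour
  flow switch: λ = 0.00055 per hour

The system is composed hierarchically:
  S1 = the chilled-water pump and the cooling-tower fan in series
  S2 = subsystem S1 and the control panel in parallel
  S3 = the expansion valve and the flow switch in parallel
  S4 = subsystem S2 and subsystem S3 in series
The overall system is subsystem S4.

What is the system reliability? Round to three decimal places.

0.940

R(chilled-water pump) = exp(−0.000046 × 400) = 0.98177
R(cooling-tower fan) = exp(−0.00074 × 400) = 0.74379
R(control panel) = exp(−0.00048 × 400) = 0.82531
R(expansion valve) = exp(−0.00018 × 400) = 0.93053
R(flow switch) = exp(−0.00055 × 400) = 0.80252
Series (chilled-water pump and cooling-tower fan): 0.98177 × 0.74379 = 0.73023
Parallel ([0.73023] and control panel): 1 − (1 − 0.73023)(1 − 0.82531) = 0.95287
Parallel (expansion valve and flow switch): 1 − (1 − 0.93053)(1 − 0.80252) = 0.98628
Series ([0.95287] and [0.98628]): 0.95287 × 0.98628 = 0.940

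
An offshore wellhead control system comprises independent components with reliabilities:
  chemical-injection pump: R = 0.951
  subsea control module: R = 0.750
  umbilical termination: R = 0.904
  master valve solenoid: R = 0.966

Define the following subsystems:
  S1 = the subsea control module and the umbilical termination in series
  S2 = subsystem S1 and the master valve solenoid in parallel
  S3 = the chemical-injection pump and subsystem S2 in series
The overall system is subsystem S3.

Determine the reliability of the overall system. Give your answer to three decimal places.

Series (subsea control module and umbilical termination): 0.75000 × 0.90400 = 0.67800
Parallel ([0.67800] and master valve solenoid): 1 − (1 − 0.67800)(1 − 0.96600) = 0.98905
Series (chemical-injection pump and [0.98905]): 0.95100 × 0.98905 = 0.941

0.941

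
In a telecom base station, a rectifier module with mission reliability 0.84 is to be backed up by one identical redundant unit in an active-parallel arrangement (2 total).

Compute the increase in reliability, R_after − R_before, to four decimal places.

R_before = 0.84
R_after = 1 − (1 − 0.84)^2 = 0.9744
ΔR = 0.9744 − 0.84 = 0.1344

0.1344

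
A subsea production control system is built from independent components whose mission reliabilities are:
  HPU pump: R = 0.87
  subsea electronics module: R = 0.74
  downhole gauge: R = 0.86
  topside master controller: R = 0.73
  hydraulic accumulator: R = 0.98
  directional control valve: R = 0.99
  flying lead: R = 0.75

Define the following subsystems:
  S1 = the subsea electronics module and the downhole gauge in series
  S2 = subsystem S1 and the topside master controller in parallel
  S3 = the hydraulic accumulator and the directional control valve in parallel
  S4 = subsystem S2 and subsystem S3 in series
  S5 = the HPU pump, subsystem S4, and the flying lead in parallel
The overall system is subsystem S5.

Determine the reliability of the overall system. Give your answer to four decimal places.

Series (subsea electronics module and downhole gauge): 0.740000 × 0.860000 = 0.636400
Parallel ([0.636400] and topside master controller): 1 − (1 − 0.636400)(1 − 0.730000) = 0.901828
Parallel (hydraulic accumulator and directional control valve): 1 − (1 − 0.980000)(1 − 0.990000) = 0.999800
Series ([0.901828] and [0.999800]): 0.901828 × 0.999800 = 0.901648
Parallel (HPU pump, [0.901648], and flying lead): 1 − (1 − 0.870000)(1 − 0.901648)(1 − 0.750000) = 0.9968

0.9968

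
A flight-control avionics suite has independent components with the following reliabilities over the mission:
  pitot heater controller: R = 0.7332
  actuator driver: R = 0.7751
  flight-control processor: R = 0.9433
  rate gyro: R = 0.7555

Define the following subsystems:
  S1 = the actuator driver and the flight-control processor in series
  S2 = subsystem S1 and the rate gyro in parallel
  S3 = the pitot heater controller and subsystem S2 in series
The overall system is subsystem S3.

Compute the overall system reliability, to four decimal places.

Series (actuator driver and flight-control processor): 0.775100 × 0.943300 = 0.731152
Parallel ([0.731152] and rate gyro): 1 − (1 − 0.731152)(1 − 0.755500) = 0.934267
Series (pitot heater controller and [0.934267]): 0.733200 × 0.934267 = 0.6850

0.6850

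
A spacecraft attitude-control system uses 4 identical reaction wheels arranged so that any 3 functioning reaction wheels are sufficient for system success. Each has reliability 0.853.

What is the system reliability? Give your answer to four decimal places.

R = Σ_{i=3}^{4} C(4,i) p^i (1−p)^{4−i} with p = 0.853
C(4,3)·0.853^3·0.147^1 = 0.364942
C(4,4)·0.853^4·0.147^0 = 0.529415
Sum = 0.8944

0.8944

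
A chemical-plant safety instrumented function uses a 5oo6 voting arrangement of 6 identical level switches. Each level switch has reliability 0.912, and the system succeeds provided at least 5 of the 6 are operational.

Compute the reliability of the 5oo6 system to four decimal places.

R = Σ_{i=5}^{6} C(6,i) p^i (1−p)^{6−i} with p = 0.912
C(6,5)·0.912^5·0.088^1 = 0.333126
C(6,6)·0.912^6·0.088^0 = 0.575399
Sum = 0.9085

0.9085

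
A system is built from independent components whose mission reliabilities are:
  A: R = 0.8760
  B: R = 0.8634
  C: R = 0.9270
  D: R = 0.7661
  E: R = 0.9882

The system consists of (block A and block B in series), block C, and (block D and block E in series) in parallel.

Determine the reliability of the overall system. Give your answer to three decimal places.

Series (A and B): 0.87600 × 0.86340 = 0.75634
Series (D and E): 0.76610 × 0.98820 = 0.75706
Parallel ([0.75634], C, and [0.75706]): 1 − (1 − 0.75634)(1 − 0.92700)(1 − 0.75706) = 0.996

0.996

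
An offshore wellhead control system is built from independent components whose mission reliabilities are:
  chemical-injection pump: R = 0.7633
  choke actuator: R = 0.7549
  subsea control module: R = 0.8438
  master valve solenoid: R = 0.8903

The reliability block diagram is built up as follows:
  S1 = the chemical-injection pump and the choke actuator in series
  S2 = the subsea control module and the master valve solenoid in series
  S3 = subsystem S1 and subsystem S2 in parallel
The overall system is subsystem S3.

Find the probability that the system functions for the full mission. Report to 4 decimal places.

Series (chemical-injection pump and choke actuator): 0.763300 × 0.754900 = 0.576215
Series (subsea control module and master valve solenoid): 0.843800 × 0.890300 = 0.751235
Parallel ([0.576215] and [0.751235]): 1 − (1 − 0.576215)(1 − 0.751235) = 0.8946

0.8946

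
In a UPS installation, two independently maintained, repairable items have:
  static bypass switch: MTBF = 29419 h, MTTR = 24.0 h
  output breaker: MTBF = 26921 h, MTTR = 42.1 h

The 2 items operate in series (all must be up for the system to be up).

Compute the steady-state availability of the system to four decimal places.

A(static bypass switch) = MTBF/(MTBF+MTTR) = 29419/(29419+24.0) = 0.999185
A(output breaker) = MTBF/(MTBF+MTTR) = 26921/(26921+42.1) = 0.998439
Series availability: 0.999185 × 0.998439 = 0.9976

0.9976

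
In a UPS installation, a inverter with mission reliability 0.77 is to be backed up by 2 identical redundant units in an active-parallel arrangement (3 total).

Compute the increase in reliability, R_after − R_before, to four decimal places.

R_before = 0.77
R_after = 1 − (1 − 0.77)^3 = 0.9878
ΔR = 0.9878 − 0.77 = 0.2178

0.2178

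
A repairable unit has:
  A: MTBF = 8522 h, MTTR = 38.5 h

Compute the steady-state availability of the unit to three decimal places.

0.996

A(A) = MTBF/(MTBF+MTTR) = 8522/(8522+38.5) = 0.996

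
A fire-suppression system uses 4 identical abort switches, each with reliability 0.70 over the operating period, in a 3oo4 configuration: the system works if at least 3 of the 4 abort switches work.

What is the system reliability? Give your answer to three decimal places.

0.652

R = Σ_{i=3}^{4} C(4,i) p^i (1−p)^{4−i} with p = 0.70
C(4,3)·0.70^3·0.30^1 = 0.41160
C(4,4)·0.70^4·0.30^0 = 0.24010
Sum = 0.652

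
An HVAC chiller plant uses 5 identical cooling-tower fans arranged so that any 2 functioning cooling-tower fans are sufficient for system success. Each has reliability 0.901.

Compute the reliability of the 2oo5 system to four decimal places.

0.9996

R = Σ_{i=2}^{5} C(5,i) p^i (1−p)^{5−i} with p = 0.901
C(5,2)·0.901^2·0.099^3 = 0.007877
C(5,3)·0.901^3·0.099^2 = 0.071688
C(5,4)·0.901^4·0.099^1 = 0.326215
C(5,5)·0.901^5·0.099^0 = 0.593778
Sum = 0.9996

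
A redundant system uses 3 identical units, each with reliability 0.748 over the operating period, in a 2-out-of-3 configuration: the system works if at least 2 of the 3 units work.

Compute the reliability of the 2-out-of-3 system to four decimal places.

0.8415

R = Σ_{i=2}^{3} C(3,i) p^i (1−p)^{3−i} with p = 0.748
C(3,2)·0.748^2·0.252^1 = 0.422985
C(3,3)·0.748^3·0.252^0 = 0.418509
Sum = 0.8415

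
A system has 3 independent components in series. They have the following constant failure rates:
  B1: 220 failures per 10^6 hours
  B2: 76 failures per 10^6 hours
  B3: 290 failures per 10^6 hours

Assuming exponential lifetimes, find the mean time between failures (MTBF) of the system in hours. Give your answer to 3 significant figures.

Series of exponential components: λ_sys = Σ λ_i
λ_sys = 0.00022 + 0.000076 + 0.00029 = 5.8600e-04 /h
MTBF = 1 / λ_sys = 1710 h

1710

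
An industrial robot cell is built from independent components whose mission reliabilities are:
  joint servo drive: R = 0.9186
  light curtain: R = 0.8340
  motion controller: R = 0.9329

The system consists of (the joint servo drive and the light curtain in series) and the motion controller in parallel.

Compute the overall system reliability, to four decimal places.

0.9843

Series (joint servo drive and light curtain): 0.918600 × 0.834000 = 0.766112
Parallel ([0.766112] and motion controller): 1 − (1 − 0.766112)(1 − 0.932900) = 0.9843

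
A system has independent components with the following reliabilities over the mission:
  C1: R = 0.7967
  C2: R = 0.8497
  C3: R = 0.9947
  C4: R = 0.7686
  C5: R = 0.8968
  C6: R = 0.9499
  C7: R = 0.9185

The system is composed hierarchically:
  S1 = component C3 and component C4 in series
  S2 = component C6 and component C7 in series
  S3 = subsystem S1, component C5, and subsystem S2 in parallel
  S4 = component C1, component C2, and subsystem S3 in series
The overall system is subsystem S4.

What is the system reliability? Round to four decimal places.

Series (C3 and C4): 0.994700 × 0.768600 = 0.764526
Series (C6 and C7): 0.949900 × 0.918500 = 0.872483
Parallel ([0.764526], C5, and [0.872483]): 1 − (1 − 0.764526)(1 − 0.896800)(1 − 0.872483) = 0.996901
Series (C1, C2, and [0.996901]): 0.796700 × 0.849700 × 0.996901 = 0.6749

0.6749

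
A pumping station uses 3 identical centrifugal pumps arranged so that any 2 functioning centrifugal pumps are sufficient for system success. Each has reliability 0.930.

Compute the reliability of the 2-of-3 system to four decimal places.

R = Σ_{i=2}^{3} C(3,i) p^i (1−p)^{3−i} with p = 0.930
C(3,2)·0.930^2·0.070^1 = 0.181629
C(3,3)·0.930^3·0.070^0 = 0.804357
Sum = 0.9860

0.9860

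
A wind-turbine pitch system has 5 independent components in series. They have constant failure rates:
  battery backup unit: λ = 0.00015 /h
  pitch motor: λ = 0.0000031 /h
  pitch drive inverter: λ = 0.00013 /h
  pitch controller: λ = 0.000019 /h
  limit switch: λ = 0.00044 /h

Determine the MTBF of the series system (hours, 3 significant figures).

Series of exponential components: λ_sys = Σ λ_i
λ_sys = 0.00015 + 0.0000031 + 0.00013 + 0.000019 + 0.00044 = 7.4210e-04 /h
MTBF = 1 / λ_sys = 1350 h

1350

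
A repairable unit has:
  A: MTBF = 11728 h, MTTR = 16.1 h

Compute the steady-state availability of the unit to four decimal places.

0.9986

A(A) = MTBF/(MTBF+MTTR) = 11728/(11728+16.1) = 0.9986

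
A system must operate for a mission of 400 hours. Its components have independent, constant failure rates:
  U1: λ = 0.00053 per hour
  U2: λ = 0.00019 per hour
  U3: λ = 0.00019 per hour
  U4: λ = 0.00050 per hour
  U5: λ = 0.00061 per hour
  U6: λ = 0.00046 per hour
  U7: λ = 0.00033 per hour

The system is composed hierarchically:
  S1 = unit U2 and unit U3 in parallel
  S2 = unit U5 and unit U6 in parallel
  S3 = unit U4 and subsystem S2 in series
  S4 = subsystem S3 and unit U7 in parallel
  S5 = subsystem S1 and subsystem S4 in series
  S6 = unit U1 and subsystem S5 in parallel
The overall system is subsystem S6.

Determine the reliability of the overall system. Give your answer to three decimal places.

0.994

R(U1) = exp(−0.00053 × 400) = 0.80896
R(U2) = exp(−0.00019 × 400) = 0.92682
R(U3) = exp(−0.00019 × 400) = 0.92682
R(U4) = exp(−0.00050 × 400) = 0.81873
R(U5) = exp(−0.00061 × 400) = 0.78349
R(U6) = exp(−0.00046 × 400) = 0.83194
R(U7) = exp(−0.00033 × 400) = 0.87634
Parallel (U2 and U3): 1 − (1 − 0.92682)(1 − 0.92682) = 0.99464
Parallel (U5 and U6): 1 − (1 − 0.78349)(1 − 0.83194) = 0.96361
Series (U4 and [0.96361]): 0.81873 × 0.96361 = 0.78894
Parallel ([0.78894] and U7): 1 − (1 − 0.78894)(1 − 0.87634) = 0.97390
Series ([0.99464] and [0.97390]): 0.99464 × 0.97390 = 0.96868
Parallel (U1 and [0.96868]): 1 − (1 − 0.80896)(1 − 0.96868) = 0.994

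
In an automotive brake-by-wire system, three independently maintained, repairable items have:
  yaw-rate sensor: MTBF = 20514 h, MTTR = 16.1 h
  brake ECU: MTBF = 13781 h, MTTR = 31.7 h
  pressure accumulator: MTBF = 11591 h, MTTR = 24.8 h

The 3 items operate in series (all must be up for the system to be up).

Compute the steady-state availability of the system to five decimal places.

A(yaw-rate sensor) = MTBF/(MTBF+MTTR) = 20514/(20514+16.1) = 0.999216
A(brake ECU) = MTBF/(MTBF+MTTR) = 13781/(13781+31.7) = 0.997705
A(pressure accumulator) = MTBF/(MTBF+MTTR) = 11591/(11591+24.8) = 0.997865
Series availability: 0.999216 × 0.997705 × 0.997865 = 0.99479

0.99479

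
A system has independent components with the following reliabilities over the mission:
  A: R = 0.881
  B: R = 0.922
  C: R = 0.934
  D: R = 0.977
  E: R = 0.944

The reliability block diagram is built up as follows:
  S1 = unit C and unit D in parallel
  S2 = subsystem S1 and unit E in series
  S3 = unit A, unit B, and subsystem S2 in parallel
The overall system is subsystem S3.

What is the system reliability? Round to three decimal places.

0.999

Parallel (C and D): 1 − (1 − 0.93400)(1 − 0.97700) = 0.99848
Series ([0.99848] and E): 0.99848 × 0.94400 = 0.94257
Parallel (A, B, and [0.94257]): 1 − (1 − 0.88100)(1 − 0.92200)(1 − 0.94257) = 0.999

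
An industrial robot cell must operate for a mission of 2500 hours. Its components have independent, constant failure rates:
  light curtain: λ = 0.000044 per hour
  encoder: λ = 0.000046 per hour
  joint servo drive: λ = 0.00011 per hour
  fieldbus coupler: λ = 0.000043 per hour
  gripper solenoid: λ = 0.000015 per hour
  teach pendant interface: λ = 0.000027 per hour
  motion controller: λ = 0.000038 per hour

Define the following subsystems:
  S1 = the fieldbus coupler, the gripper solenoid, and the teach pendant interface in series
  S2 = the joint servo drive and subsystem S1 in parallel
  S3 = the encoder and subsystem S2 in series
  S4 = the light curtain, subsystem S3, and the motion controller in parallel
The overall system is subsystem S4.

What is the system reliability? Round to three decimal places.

0.999

R(light curtain) = exp(−0.000044 × 2500) = 0.89583
R(encoder) = exp(−0.000046 × 2500) = 0.89137
R(joint servo drive) = exp(−0.00011 × 2500) = 0.75957
R(fieldbus coupler) = exp(−0.000043 × 2500) = 0.89808
R(gripper solenoid) = exp(−0.000015 × 2500) = 0.96319
R(teach pendant interface) = exp(−0.000027 × 2500) = 0.93473
R(motion controller) = exp(−0.000038 × 2500) = 0.90937
Series (fieldbus coupler, gripper solenoid, and teach pendant interface): 0.89808 × 0.96319 × 0.93473 = 0.80856
Parallel (joint servo drive and [0.80856]): 1 − (1 − 0.75957)(1 − 0.80856) = 0.95397
Series (encoder and [0.95397]): 0.89137 × 0.95397 = 0.85034
Parallel (light curtain, [0.85034], and motion controller): 1 − (1 − 0.89583)(1 − 0.85034)(1 − 0.90937) = 0.999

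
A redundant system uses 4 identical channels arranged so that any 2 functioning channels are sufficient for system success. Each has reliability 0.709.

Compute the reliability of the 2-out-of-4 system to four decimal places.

R = Σ_{i=2}^{4} C(4,i) p^i (1−p)^{4−i} with p = 0.709
C(4,2)·0.709^2·0.291^2 = 0.255405
C(4,3)·0.709^3·0.291^1 = 0.414851
C(4,4)·0.709^4·0.291^0 = 0.252688
Sum = 0.9229

0.9229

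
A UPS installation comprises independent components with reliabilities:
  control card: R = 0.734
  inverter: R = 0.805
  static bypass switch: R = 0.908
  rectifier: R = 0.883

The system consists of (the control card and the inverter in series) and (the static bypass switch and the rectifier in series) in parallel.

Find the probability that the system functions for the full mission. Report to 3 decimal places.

0.919

Series (control card and inverter): 0.73400 × 0.80500 = 0.59087
Series (static bypass switch and rectifier): 0.90800 × 0.88300 = 0.80176
Parallel ([0.59087] and [0.80176]): 1 − (1 − 0.59087)(1 − 0.80176) = 0.919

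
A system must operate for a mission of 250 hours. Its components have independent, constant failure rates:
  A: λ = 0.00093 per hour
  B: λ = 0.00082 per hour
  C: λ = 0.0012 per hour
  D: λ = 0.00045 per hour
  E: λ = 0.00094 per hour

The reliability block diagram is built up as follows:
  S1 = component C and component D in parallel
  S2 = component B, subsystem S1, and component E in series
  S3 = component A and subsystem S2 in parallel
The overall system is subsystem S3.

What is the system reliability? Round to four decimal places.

0.9225

R(A) = exp(−0.00093 × 250) = 0.792550
R(B) = exp(−0.00082 × 250) = 0.814647
R(C) = exp(−0.0012 × 250) = 0.740818
R(D) = exp(−0.00045 × 250) = 0.893597
R(E) = exp(−0.00094 × 250) = 0.790571
Parallel (C and D): 1 − (1 − 0.740818)(1 − 0.893597) = 0.972422
Series (B, [0.972422], and E): 0.814647 × 0.972422 × 0.790571 = 0.626275
Parallel (A and [0.626275]): 1 − (1 − 0.792550)(1 − 0.626275) = 0.9225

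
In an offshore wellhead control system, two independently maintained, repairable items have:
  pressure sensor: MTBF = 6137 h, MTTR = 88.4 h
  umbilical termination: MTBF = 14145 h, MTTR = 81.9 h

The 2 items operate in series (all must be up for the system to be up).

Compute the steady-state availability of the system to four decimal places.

0.9801

A(pressure sensor) = MTBF/(MTBF+MTTR) = 6137/(6137+88.4) = 0.985800
A(umbilical termination) = MTBF/(MTBF+MTTR) = 14145/(14145+81.9) = 0.994243
Series availability: 0.985800 × 0.994243 = 0.9801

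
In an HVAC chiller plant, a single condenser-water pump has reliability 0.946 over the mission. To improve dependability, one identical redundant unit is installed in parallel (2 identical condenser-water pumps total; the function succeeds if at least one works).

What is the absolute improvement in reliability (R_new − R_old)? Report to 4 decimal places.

0.0511

R_before = 0.946
R_after = 1 − (1 − 0.946)^2 = 0.9971
ΔR = 0.9971 − 0.946 = 0.0511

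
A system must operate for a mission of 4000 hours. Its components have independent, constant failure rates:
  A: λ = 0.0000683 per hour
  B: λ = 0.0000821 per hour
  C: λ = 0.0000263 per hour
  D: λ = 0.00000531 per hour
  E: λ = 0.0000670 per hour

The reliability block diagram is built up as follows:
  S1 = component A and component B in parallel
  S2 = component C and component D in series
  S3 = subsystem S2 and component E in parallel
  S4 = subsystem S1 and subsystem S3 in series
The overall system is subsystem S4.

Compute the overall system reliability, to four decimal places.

R(A) = exp(−0.0000683 × 4000) = 0.760941
R(B) = exp(−0.0000821 × 4000) = 0.720075
R(C) = exp(−0.0000263 × 4000) = 0.900144
R(D) = exp(−0.00000531 × 4000) = 0.978984
R(E) = exp(−0.0000670 × 4000) = 0.764908
Parallel (A and B): 1 − (1 − 0.760941)(1 − 0.720075) = 0.933081
Series (C and D): 0.900144 × 0.978984 = 0.881227
Parallel ([0.881227] and E): 1 − (1 − 0.881227)(1 − 0.764908) = 0.972077
Series ([0.933081] and [0.972077]): 0.933081 × 0.972077 = 0.9070

0.9070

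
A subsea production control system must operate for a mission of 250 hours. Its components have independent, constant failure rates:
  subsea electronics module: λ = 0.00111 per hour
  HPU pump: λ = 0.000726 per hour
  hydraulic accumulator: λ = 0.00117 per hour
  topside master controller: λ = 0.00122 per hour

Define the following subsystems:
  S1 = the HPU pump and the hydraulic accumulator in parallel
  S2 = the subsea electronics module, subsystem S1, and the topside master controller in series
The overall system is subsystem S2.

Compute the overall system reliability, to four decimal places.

0.5350

R(subsea electronics module) = exp(−0.00111 × 250) = 0.757676
R(HPU pump) = exp(−0.000726 × 250) = 0.834018
R(hydraulic accumulator) = exp(−0.00117 × 250) = 0.746395
R(topside master controller) = exp(−0.00122 × 250) = 0.737123
Parallel (HPU pump and hydraulic accumulator): 1 − (1 − 0.834018)(1 − 0.746395) = 0.957906
Series (subsea electronics module, [0.957906], and topside master controller): 0.757676 × 0.957906 × 0.737123 = 0.5350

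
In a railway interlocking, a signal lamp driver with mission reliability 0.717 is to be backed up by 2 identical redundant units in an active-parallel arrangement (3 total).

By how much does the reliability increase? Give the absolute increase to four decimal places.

0.2603

R_before = 0.717
R_after = 1 − (1 − 0.717)^3 = 0.9773
ΔR = 0.9773 − 0.717 = 0.2603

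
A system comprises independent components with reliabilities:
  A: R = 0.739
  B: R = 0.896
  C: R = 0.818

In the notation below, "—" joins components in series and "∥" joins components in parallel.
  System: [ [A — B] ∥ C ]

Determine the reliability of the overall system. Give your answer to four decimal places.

Series (A and B): 0.739000 × 0.896000 = 0.662144
Parallel ([0.662144] and C): 1 − (1 − 0.662144)(1 − 0.818000) = 0.9385

0.9385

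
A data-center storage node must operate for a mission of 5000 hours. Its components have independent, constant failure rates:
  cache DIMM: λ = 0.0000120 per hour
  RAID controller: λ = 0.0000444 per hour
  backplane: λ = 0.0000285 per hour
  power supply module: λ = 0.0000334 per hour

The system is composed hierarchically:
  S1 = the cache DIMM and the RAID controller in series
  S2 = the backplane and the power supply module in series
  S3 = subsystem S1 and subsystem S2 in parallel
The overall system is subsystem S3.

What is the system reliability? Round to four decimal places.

R(cache DIMM) = exp(−0.0000120 × 5000) = 0.941765
R(RAID controller) = exp(−0.0000444 × 5000) = 0.800915
R(backplane) = exp(−0.0000285 × 5000) = 0.867188
R(power supply module) = exp(−0.0000334 × 5000) = 0.846200
Series (cache DIMM and RAID controller): 0.941765 × 0.800915 = 0.754274
Series (backplane and power supply module): 0.867188 × 0.846200 = 0.733814
Parallel ([0.754274] and [0.733814]): 1 − (1 − 0.754274)(1 − 0.733814) = 0.9346

0.9346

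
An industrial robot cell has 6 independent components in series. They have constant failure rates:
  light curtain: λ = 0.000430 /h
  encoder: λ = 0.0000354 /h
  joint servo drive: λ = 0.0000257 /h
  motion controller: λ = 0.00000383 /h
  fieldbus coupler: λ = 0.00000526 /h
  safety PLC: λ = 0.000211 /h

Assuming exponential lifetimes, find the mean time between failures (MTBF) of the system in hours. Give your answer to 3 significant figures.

1410

Series of exponential components: λ_sys = Σ λ_i
λ_sys = 0.000430 + 0.0000354 + 0.0000257 + 0.00000383 + 0.00000526 + 0.000211 = 7.1119e-04 /h
MTBF = 1 / λ_sys = 1410 h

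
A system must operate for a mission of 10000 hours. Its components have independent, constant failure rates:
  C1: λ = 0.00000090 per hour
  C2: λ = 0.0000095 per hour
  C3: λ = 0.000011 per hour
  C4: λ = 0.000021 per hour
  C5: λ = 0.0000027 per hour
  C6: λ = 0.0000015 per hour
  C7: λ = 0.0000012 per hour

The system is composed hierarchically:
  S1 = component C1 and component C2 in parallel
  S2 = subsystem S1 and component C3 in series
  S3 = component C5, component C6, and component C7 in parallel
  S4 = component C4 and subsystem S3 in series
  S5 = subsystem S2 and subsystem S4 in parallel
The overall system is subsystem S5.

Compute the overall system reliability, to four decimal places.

0.9801

R(C1) = exp(−0.00000090 × 10000) = 0.991040
R(C2) = exp(−0.0000095 × 10000) = 0.909373
R(C3) = exp(−0.000011 × 10000) = 0.895834
R(C4) = exp(−0.000021 × 10000) = 0.810584
R(C5) = exp(−0.0000027 × 10000) = 0.973361
R(C6) = exp(−0.0000015 × 10000) = 0.985112
R(C7) = exp(−0.0000012 × 10000) = 0.988072
Parallel (C1 and C2): 1 − (1 − 0.991040)(1 − 0.909373) = 0.999188
Series ([0.999188] and C3): 0.999188 × 0.895834 = 0.895107
Parallel (C5, C6, and C7): 1 − (1 − 0.973361)(1 − 0.985112)(1 − 0.988072) = 0.999995
Series (C4 and [0.999995]): 0.810584 × 0.999995 = 0.810580
Parallel ([0.895107] and [0.810580]): 1 − (1 − 0.895107)(1 − 0.810580) = 0.9801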